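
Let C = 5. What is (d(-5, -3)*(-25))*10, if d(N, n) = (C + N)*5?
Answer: 0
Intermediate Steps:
d(N, n) = 25 + 5*N (d(N, n) = (5 + N)*5 = 25 + 5*N)
(d(-5, -3)*(-25))*10 = ((25 + 5*(-5))*(-25))*10 = ((25 - 25)*(-25))*10 = (0*(-25))*10 = 0*10 = 0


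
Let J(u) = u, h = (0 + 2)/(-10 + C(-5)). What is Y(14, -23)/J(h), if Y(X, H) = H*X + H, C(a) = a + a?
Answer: 3450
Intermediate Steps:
C(a) = 2*a
h = -1/10 (h = (0 + 2)/(-10 + 2*(-5)) = 2/(-10 - 10) = 2/(-20) = 2*(-1/20) = -1/10 ≈ -0.10000)
Y(X, H) = H + H*X
Y(14, -23)/J(h) = (-23*(1 + 14))/(-1/10) = -23*15*(-10) = -345*(-10) = 3450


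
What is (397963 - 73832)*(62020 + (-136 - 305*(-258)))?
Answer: 45564391194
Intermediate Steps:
(397963 - 73832)*(62020 + (-136 - 305*(-258))) = 324131*(62020 + (-136 + 78690)) = 324131*(62020 + 78554) = 324131*140574 = 45564391194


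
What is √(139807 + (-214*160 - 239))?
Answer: 4*√6583 ≈ 324.54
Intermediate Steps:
√(139807 + (-214*160 - 239)) = √(139807 + (-34240 - 239)) = √(139807 - 34479) = √105328 = 4*√6583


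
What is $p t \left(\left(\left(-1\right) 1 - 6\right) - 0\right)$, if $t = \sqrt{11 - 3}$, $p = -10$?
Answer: $140 \sqrt{2} \approx 197.99$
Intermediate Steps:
$t = 2 \sqrt{2}$ ($t = \sqrt{11 - 3} = \sqrt{8} = 2 \sqrt{2} \approx 2.8284$)
$p t \left(\left(\left(-1\right) 1 - 6\right) - 0\right) = - 10 \cdot 2 \sqrt{2} \left(\left(\left(-1\right) 1 - 6\right) - 0\right) = - 20 \sqrt{2} \left(\left(-1 - 6\right) + 0\right) = - 20 \sqrt{2} \left(-7 + 0\right) = - 20 \sqrt{2} \left(-7\right) = 140 \sqrt{2}$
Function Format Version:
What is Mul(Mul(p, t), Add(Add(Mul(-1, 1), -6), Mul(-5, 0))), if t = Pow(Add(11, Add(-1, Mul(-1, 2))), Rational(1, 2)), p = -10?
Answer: Mul(140, Pow(2, Rational(1, 2))) ≈ 197.99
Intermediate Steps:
t = Mul(2, Pow(2, Rational(1, 2))) (t = Pow(Add(11, Add(-1, -2)), Rational(1, 2)) = Pow(Add(11, -3), Rational(1, 2)) = Pow(8, Rational(1, 2)) = Mul(2, Pow(2, Rational(1, 2))) ≈ 2.8284)
Mul(Mul(p, t), Add(Add(Mul(-1, 1), -6), Mul(-5, 0))) = Mul(Mul(-10, Mul(2, Pow(2, Rational(1, 2)))), Add(Add(Mul(-1, 1), -6), Mul(-5, 0))) = Mul(Mul(-20, Pow(2, Rational(1, 2))), Add(Add(-1, -6), 0)) = Mul(Mul(-20, Pow(2, Rational(1, 2))), Add(-7, 0)) = Mul(Mul(-20, Pow(2, Rational(1, 2))), -7) = Mul(140, Pow(2, Rational(1, 2)))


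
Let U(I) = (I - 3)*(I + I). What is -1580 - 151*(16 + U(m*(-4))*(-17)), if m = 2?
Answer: 447796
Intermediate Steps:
U(I) = 2*I*(-3 + I) (U(I) = (-3 + I)*(2*I) = 2*I*(-3 + I))
-1580 - 151*(16 + U(m*(-4))*(-17)) = -1580 - 151*(16 + (2*(2*(-4))*(-3 + 2*(-4)))*(-17)) = -1580 - 151*(16 + (2*(-8)*(-3 - 8))*(-17)) = -1580 - 151*(16 + (2*(-8)*(-11))*(-17)) = -1580 - 151*(16 + 176*(-17)) = -1580 - 151*(16 - 2992) = -1580 - 151*(-2976) = -1580 + 449376 = 447796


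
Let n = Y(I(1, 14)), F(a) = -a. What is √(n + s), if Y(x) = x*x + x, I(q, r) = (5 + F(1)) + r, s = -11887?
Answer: I*√11545 ≈ 107.45*I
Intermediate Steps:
I(q, r) = 4 + r (I(q, r) = (5 - 1*1) + r = (5 - 1) + r = 4 + r)
Y(x) = x + x² (Y(x) = x² + x = x + x²)
n = 342 (n = (4 + 14)*(1 + (4 + 14)) = 18*(1 + 18) = 18*19 = 342)
√(n + s) = √(342 - 11887) = √(-11545) = I*√11545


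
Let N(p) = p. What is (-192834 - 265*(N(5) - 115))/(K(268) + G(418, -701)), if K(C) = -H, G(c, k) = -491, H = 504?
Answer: 163684/995 ≈ 164.51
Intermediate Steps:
K(C) = -504 (K(C) = -1*504 = -504)
(-192834 - 265*(N(5) - 115))/(K(268) + G(418, -701)) = (-192834 - 265*(5 - 115))/(-504 - 491) = (-192834 - 265*(-110))/(-995) = (-192834 + 29150)*(-1/995) = -163684*(-1/995) = 163684/995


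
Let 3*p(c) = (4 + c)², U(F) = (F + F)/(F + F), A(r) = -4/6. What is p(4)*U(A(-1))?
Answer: 64/3 ≈ 21.333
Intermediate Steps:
A(r) = -⅔ (A(r) = -4*⅙ = -⅔)
U(F) = 1 (U(F) = (2*F)/((2*F)) = (2*F)*(1/(2*F)) = 1)
p(c) = (4 + c)²/3
p(4)*U(A(-1)) = ((4 + 4)²/3)*1 = ((⅓)*8²)*1 = ((⅓)*64)*1 = (64/3)*1 = 64/3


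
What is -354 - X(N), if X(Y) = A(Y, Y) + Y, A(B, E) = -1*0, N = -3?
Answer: -351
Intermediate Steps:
A(B, E) = 0
X(Y) = Y (X(Y) = 0 + Y = Y)
-354 - X(N) = -354 - 1*(-3) = -354 + 3 = -351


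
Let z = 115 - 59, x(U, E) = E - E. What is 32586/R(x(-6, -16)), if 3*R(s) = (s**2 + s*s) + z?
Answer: 48879/28 ≈ 1745.7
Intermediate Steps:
x(U, E) = 0
z = 56
R(s) = 56/3 + 2*s**2/3 (R(s) = ((s**2 + s*s) + 56)/3 = ((s**2 + s**2) + 56)/3 = (2*s**2 + 56)/3 = (56 + 2*s**2)/3 = 56/3 + 2*s**2/3)
32586/R(x(-6, -16)) = 32586/(56/3 + (2/3)*0**2) = 32586/(56/3 + (2/3)*0) = 32586/(56/3 + 0) = 32586/(56/3) = 32586*(3/56) = 48879/28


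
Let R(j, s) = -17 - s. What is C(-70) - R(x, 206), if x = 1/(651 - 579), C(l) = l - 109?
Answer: 44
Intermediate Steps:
C(l) = -109 + l
x = 1/72 ≈ 0.013889
C(-70) - R(x, 206) = (-109 - 70) - (-17 - 1*206) = -179 - (-17 - 206) = -179 - 1*(-223) = -179 + 223 = 44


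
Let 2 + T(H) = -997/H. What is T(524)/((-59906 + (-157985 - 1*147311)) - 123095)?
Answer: 2045/255867628 ≈ 7.9924e-6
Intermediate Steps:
T(H) = -2 - 997/H
T(524)/((-59906 + (-157985 - 1*147311)) - 123095) = (-2 - 997/524)/((-59906 + (-157985 - 1*147311)) - 123095) = (-2 - 997*1/524)/((-59906 + (-157985 - 147311)) - 123095) = (-2 - 997/524)/((-59906 - 305296) - 123095) = -2045/(524*(-365202 - 123095)) = -2045/524/(-488297) = -2045/524*(-1/488297) = 2045/255867628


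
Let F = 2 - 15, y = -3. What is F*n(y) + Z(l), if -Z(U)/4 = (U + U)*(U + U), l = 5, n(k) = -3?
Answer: -361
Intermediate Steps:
F = -13
Z(U) = -16*U² (Z(U) = -4*(U + U)*(U + U) = -4*2*U*2*U = -16*U²)
F*n(y) + Z(l) = -13*(-3) - 16*5² = 39 - 16*25 = 39 - 400 = -361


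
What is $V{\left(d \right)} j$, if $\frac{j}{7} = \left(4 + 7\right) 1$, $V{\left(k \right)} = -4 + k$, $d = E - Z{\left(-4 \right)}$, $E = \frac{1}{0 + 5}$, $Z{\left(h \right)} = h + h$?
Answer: $\frac{1617}{5} \approx 323.4$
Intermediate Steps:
$Z{\left(h \right)} = 2 h$
$E = \frac{1}{5} \approx 0.2$
$d = \frac{41}{5}$ ($d = \frac{1}{5} - 2 \left(-4\right) = \frac{1}{5} - -8 = \frac{1}{5} + 8 = \frac{41}{5} \approx 8.2$)
$j = 77$ ($j = 7 \left(4 + 7\right) 1 = 7 \cdot 11 \cdot 1 = 7 \cdot 11 = 77$)
$V{\left(d \right)} j = \left(-4 + \frac{41}{5}\right) 77 = \frac{21}{5} \cdot 77 = \frac{1617}{5}$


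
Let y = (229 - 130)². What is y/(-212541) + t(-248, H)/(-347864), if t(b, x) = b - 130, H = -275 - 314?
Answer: -554845761/12322560404 ≈ -0.045027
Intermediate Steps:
H = -589
t(b, x) = -130 + b
y = 9801 (y = 99² = 9801)
y/(-212541) + t(-248, H)/(-347864) = 9801/(-212541) + (-130 - 248)/(-347864) = 9801*(-1/212541) - 378*(-1/347864) = -3267/70847 + 189/173932 = -554845761/12322560404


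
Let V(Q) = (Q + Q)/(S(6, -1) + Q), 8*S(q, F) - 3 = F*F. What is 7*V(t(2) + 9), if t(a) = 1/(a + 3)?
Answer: 1288/97 ≈ 13.278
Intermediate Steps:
t(a) = 1/(3 + a)
S(q, F) = 3/8 + F**2/8 (S(q, F) = 3/8 + (F*F)/8 = 3/8 + F**2/8)
V(Q) = 2*Q/(1/2 + Q) (V(Q) = (Q + Q)/((3/8 + (1/8)*(-1)**2) + Q) = (2*Q)/((3/8 + (1/8)*1) + Q) = (2*Q)/((3/8 + 1/8) + Q) = (2*Q)/(1/2 + Q) = 2*Q/(1/2 + Q))
7*V(t(2) + 9) = 7*(4*(1/(3 + 2) + 9)/(1 + 2*(1/(3 + 2) + 9))) = 7*(4*(1/5 + 9)/(1 + 2*(1/5 + 9))) = 7*(4*(46/5)/(1 + 2*(46/5))) = 7*(4*(46/5)/(1 + 92/5)) = 7*(4*(46/5)/(97/5)) = 7*(4*(46/5)*(5/97)) = 7*(184/97) = 1288/97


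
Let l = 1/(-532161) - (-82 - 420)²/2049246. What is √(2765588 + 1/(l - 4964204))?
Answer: √250158931442829846616816148074117731275561/300755976010680973 ≈ 1663.0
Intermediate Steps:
l = -7450486105/60584933367 (l = -1/532161 - (-502)²/2049246 = -1/532161 - 252004/2049246 = -1/532161 - 1*126002/1024623 = -1/532161 - 126002/1024623 = -7450486105/60584933367 ≈ -0.12298)
√(2765588 + 1/(l - 4964204)) = √(2765588 + 1/(-7450486105/60584933367 - 4964204)) = √(2765588 + 1/(-300755976010680973/60584933367)) = √(2765588 - 60584933367/300755976010680973) = √(831767118183366585823757/300755976010680973) = √250158931442829846616816148074117731275561/300755976010680973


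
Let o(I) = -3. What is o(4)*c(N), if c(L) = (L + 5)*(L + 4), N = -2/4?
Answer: -189/4 ≈ -47.250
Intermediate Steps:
N = -½ (N = -2*¼ = -½ ≈ -0.50000)
c(L) = (4 + L)*(5 + L) (c(L) = (5 + L)*(4 + L) = (4 + L)*(5 + L))
o(4)*c(N) = -3*(20 + (-½)² + 9*(-½)) = -3*(20 + ¼ - 9/2) = -3*63/4 = -189/4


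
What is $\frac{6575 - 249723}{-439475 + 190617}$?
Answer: $\frac{121574}{124429} \approx 0.97706$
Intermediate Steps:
$\frac{6575 - 249723}{-439475 + 190617} = - \frac{243148}{-248858} = \left(-243148\right) \left(- \frac{1}{248858}\right) = \frac{121574}{124429}$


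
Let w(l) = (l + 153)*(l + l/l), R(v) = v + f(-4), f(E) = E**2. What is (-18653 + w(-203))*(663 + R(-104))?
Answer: -4917975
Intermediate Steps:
R(v) = 16 + v (R(v) = v + (-4)**2 = v + 16 = 16 + v)
w(l) = (1 + l)*(153 + l) (w(l) = (153 + l)*(l + 1) = (153 + l)*(1 + l) = (1 + l)*(153 + l))
(-18653 + w(-203))*(663 + R(-104)) = (-18653 + (153 + (-203)**2 + 154*(-203)))*(663 + (16 - 104)) = (-18653 + (153 + 41209 - 31262))*(663 - 88) = (-18653 + 10100)*575 = -8553*575 = -4917975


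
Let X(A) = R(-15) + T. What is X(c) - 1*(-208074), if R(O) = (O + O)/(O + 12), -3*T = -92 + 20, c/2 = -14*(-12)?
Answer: 208108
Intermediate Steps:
c = 336 (c = 2*(-14*(-12)) = 2*168 = 336)
T = 24 (T = -(-92 + 20)/3 = -⅓*(-72) = 24)
R(O) = 2*O/(12 + O) (R(O) = (2*O)/(12 + O) = 2*O/(12 + O))
X(A) = 34 (X(A) = 2*(-15)/(12 - 15) + 24 = 2*(-15)/(-3) + 24 = 2*(-15)*(-⅓) + 24 = 10 + 24 = 34)
X(c) - 1*(-208074) = 34 - 1*(-208074) = 34 + 208074 = 208108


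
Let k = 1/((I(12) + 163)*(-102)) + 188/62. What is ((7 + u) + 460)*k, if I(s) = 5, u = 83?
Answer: 442957075/265608 ≈ 1667.7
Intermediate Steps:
k = 1610753/531216 (k = 1/((5 + 163)*(-102)) + 188/62 = -1/102/168 + 188*(1/62) = (1/168)*(-1/102) + 94/31 = -1/17136 + 94/31 = 1610753/531216 ≈ 3.0322)
((7 + u) + 460)*k = ((7 + 83) + 460)*(1610753/531216) = (90 + 460)*(1610753/531216) = 550*(1610753/531216) = 442957075/265608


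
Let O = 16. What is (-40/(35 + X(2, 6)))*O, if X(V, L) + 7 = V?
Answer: -64/3 ≈ -21.333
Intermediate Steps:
X(V, L) = -7 + V
(-40/(35 + X(2, 6)))*O = (-40/(35 + (-7 + 2)))*16 = (-40/(35 - 5))*16 = (-40/30)*16 = ((1/30)*(-40))*16 = -4/3*16 = -64/3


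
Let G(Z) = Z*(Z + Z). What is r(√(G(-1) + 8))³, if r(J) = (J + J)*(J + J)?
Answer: 64000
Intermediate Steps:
G(Z) = 2*Z² (G(Z) = Z*(2*Z) = 2*Z²)
r(J) = 4*J² (r(J) = (2*J)*(2*J) = 4*J²)
r(√(G(-1) + 8))³ = (4*(√(2*(-1)² + 8))²)³ = (4*(√(2*1 + 8))²)³ = (4*(√(2 + 8))²)³ = (4*(√10)²)³ = (4*10)³ = 40³ = 64000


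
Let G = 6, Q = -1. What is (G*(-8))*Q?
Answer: 48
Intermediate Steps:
(G*(-8))*Q = (6*(-8))*(-1) = -48*(-1) = 48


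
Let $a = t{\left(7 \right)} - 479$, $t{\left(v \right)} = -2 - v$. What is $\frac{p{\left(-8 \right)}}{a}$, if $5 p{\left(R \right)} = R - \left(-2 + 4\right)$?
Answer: $\frac{1}{244} \approx 0.0040984$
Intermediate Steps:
$p{\left(R \right)} = - \frac{2}{5} + \frac{R}{5}$ ($p{\left(R \right)} = \frac{R - \left(-2 + 4\right)}{5} = \frac{R - 2}{5} = \frac{-2 + R}{5} = - \frac{2}{5} + \frac{R}{5}$)
$a = -488$ ($a = \left(-2 - 7\right) - 479 = -9 - 479 = -488$)
$\frac{p{\left(-8 \right)}}{a} = \frac{- \frac{2}{5} + \frac{1}{5} \left(-8\right)}{-488} = \left(- \frac{2}{5} - \frac{8}{5}\right) \left(- \frac{1}{488}\right) = \left(-2\right) \left(- \frac{1}{488}\right) = \frac{1}{244}$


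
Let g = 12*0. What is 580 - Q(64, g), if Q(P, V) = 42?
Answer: 538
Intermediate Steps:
g = 0
580 - Q(64, g) = 580 - 1*42 = 580 - 42 = 538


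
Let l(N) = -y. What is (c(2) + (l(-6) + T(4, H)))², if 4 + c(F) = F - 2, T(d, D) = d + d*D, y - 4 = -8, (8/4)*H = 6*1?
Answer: 256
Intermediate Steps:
H = 3 (H = (6*1)/2 = (½)*6 = 3)
y = -4 (y = 4 - 8 = -4)
T(d, D) = d + D*d
l(N) = 4 (l(N) = -1*(-4) = 4)
c(F) = -6 + F (c(F) = -4 + (F - 2) = -4 + (-2 + F) = -6 + F)
(c(2) + (l(-6) + T(4, H)))² = ((-6 + 2) + (4 + 4*(1 + 3)))² = (-4 + (4 + 4*4))² = (-4 + (4 + 16))² = (-4 + 20)² = 16² = 256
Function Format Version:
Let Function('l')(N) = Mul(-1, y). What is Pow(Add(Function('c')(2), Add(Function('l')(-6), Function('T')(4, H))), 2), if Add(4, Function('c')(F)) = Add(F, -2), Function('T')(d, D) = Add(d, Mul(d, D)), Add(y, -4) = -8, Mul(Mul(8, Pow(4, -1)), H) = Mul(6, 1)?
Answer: 256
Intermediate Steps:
H = 3 (H = Mul(Rational(1, 2), Mul(6, 1)) = Mul(Rational(1, 2), 6) = 3)
y = -4 (y = Add(4, -8) = -4)
Function('T')(d, D) = Add(d, Mul(D, d))
Function('l')(N) = 4 (Function('l')(N) = Mul(-1, -4) = 4)
Function('c')(F) = Add(-6, F) (Function('c')(F) = Add(-4, Add(F, -2)) = Add(-4, Add(-2, F)) = Add(-6, F))
Pow(Add(Function('c')(2), Add(Function('l')(-6), Function('T')(4, H))), 2) = Pow(Add(Add(-6, 2), Add(4, Mul(4, Add(1, 3)))), 2) = Pow(Add(-4, Add(4, Mul(4, 4))), 2) = Pow(Add(-4, Add(4, 16)), 2) = Pow(Add(-4, 20), 2) = Pow(16, 2) = 256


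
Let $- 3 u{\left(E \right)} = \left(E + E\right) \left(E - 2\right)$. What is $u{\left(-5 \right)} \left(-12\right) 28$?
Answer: $7840$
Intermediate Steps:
$u{\left(E \right)} = - \frac{2 E \left(-2 + E\right)}{3}$ ($u{\left(E \right)} = - \frac{\left(E + E\right) \left(E - 2\right)}{3} = - \frac{2 E \left(-2 + E\right)}{3}$)
$u{\left(-5 \right)} \left(-12\right) 28 = \frac{2}{3} \left(-5\right) \left(2 - -5\right) \left(-12\right) 28 = \frac{2}{3} \left(-5\right) \left(2 + 5\right) \left(-12\right) 28 = \frac{2}{3} \left(-5\right) 7 \left(-12\right) 28 = \left(- \frac{70}{3}\right) \left(-12\right) 28 = 280 \cdot 28 = 7840$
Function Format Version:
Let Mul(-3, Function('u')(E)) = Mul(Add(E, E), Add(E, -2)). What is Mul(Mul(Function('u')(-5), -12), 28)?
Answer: 7840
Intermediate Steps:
Function('u')(E) = Mul(Rational(-2, 3), E, Add(-2, E)) (Function('u')(E) = Mul(Rational(-1, 3), Mul(Add(E, E), Add(E, -2))) = Mul(Rational(-1, 3), Mul(Mul(2, E), Add(-2, E))) = Mul(Rational(-1, 3), Mul(2, E, Add(-2, E))) = Mul(Rational(-2, 3), E, Add(-2, E)))
Mul(Mul(Function('u')(-5), -12), 28) = Mul(Mul(Mul(Rational(2, 3), -5, Add(2, Mul(-1, -5))), -12), 28) = Mul(Mul(Mul(Rational(2, 3), -5, Add(2, 5)), -12), 28) = Mul(Mul(Mul(Rational(2, 3), -5, 7), -12), 28) = Mul(Mul(Rational(-70, 3), -12), 28) = Mul(280, 28) = 7840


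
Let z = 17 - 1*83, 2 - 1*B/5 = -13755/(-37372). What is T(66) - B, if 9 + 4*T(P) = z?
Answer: -502835/18686 ≈ -26.910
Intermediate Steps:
B = 304945/37372 (B = 10 - (-68775)/(-37372) = 10 - (-68775)*(-1)/37372 = 10 - 5*13755/37372 = 10 - 68775/37372 = 304945/37372 ≈ 8.1597)
z = -66 (z = 17 - 83 = -66)
T(P) = -75/4 (T(P) = -9/4 + (¼)*(-66) = -9/4 - 33/2 = -75/4)
T(66) - B = -75/4 - 1*304945/37372 = -75/4 - 304945/37372 = -502835/18686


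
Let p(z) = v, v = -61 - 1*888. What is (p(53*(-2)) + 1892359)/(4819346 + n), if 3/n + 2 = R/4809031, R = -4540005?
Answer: 26778709504470/68232609137089 ≈ 0.39246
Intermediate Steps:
v = -949 (v = -61 - 888 = -949)
p(z) = -949
n = -14427093/14158067 (n = 3/(-2 - 4540005/4809031) = 3/(-14158067/4809031) = 3*(-4809031/14158067) = -14427093/14158067 ≈ -1.0190)
(p(53*(-2)) + 1892359)/(4819346 + n) = (-949 + 1892359)/(4819346 - 14427093/14158067) = 1891410/(68232609137089/14158067) = 1891410*(14158067/68232609137089) = 26778709504470/68232609137089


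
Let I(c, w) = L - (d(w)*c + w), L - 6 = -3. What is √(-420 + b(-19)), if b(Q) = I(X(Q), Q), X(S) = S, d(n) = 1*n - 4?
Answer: I*√835 ≈ 28.896*I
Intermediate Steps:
L = 3 (L = 6 - 3 = 3)
d(n) = -4 + n (d(n) = n - 4 = -4 + n)
I(c, w) = 3 - w - c*(-4 + w) (I(c, w) = 3 - ((-4 + w)*c + w) = 3 - (c*(-4 + w) + w) = 3 - (w + c*(-4 + w)) = 3 + (-w - c*(-4 + w)) = 3 - w - c*(-4 + w))
b(Q) = 3 - Q - Q*(-4 + Q)
√(-420 + b(-19)) = √(-420 + (3 - 1*(-19) - 1*(-19)*(-4 - 19))) = √(-420 + (3 + 19 - 1*(-19)*(-23))) = √(-420 + (3 + 19 - 437)) = √(-420 - 415) = √(-835) = I*√835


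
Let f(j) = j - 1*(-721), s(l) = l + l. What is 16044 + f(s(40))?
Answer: 16845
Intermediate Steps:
s(l) = 2*l
f(j) = 721 + j (f(j) = j + 721 = 721 + j)
16044 + f(s(40)) = 16044 + (721 + 2*40) = 16044 + (721 + 80) = 16044 + 801 = 16845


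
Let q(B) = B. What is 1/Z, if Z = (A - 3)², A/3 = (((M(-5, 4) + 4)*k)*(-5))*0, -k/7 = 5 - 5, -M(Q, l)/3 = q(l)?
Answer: ⅑ ≈ 0.11111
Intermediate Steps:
M(Q, l) = -3*l
k = 0 (k = -7*(5 - 5) = -7*0 = 0)
A = 0 (A = 3*((((-3*4 + 4)*0)*(-5))*0) = 3*((((-12 + 4)*0)*(-5))*0) = 3*((-8*0*(-5))*0) = 3*((0*(-5))*0) = 3*(0*0) = 3*0 = 0)
Z = 9 (Z = (0 - 3)² = (-3)² = 9)
1/Z = 1/9 = ⅑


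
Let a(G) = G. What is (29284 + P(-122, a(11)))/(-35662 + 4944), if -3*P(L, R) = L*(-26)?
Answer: -42340/46077 ≈ -0.91890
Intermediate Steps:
P(L, R) = 26*L/3 (P(L, R) = -L*(-26)/3 = -(-26)*L/3 = 26*L/3)
(29284 + P(-122, a(11)))/(-35662 + 4944) = (29284 + (26/3)*(-122))/(-35662 + 4944) = (29284 - 3172/3)/(-30718) = (84680/3)*(-1/30718) = -42340/46077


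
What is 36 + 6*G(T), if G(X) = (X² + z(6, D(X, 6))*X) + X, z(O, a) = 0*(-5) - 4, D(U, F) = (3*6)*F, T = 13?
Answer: 816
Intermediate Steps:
D(U, F) = 18*F
z(O, a) = -4 (z(O, a) = 0 - 4 = -4)
G(X) = X² - 3*X (G(X) = (X² - 4*X) + X = X² - 3*X)
36 + 6*G(T) = 36 + 6*(13*(-3 + 13)) = 36 + 6*(13*10) = 36 + 6*130 = 36 + 780 = 816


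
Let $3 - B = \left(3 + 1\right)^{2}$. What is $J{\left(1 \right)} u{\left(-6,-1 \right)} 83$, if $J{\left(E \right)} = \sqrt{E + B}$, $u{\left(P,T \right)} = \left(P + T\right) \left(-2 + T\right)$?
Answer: $3486 i \sqrt{3} \approx 6037.9 i$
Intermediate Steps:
$B = -13$ ($B = 3 - \left(3 + 1\right)^{2} = 3 - 4^{2} = 3 - 16 = -13$)
$u{\left(P,T \right)} = \left(-2 + T\right) \left(P + T\right)$
$J{\left(E \right)} = \sqrt{-13 + E}$ ($J{\left(E \right)} = \sqrt{E - 13} = \sqrt{-13 + E}$)
$J{\left(1 \right)} u{\left(-6,-1 \right)} 83 = \sqrt{-13 + 1} \left(\left(-1\right)^{2} - -12 - -2 - -6\right) 83 = \sqrt{-12} \left(1 + 12 + 2 + 6\right) 83 = 2 i \sqrt{3} \cdot 21 \cdot 83 = 42 i \sqrt{3} \cdot 83 = 3486 i \sqrt{3}$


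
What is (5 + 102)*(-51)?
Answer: -5457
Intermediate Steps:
(5 + 102)*(-51) = 107*(-51) = -5457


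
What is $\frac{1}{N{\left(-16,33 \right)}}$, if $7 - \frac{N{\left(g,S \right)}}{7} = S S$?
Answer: $- \frac{1}{7574} \approx -0.00013203$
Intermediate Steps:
$N{\left(g,S \right)} = 49 - 7 S^{2}$ ($N{\left(g,S \right)} = 49 - 7 S S = 49 - 7 S^{2}$)
$\frac{1}{N{\left(-16,33 \right)}} = \frac{1}{49 - 7 \cdot 33^{2}} = \frac{1}{49 - 7623} = \frac{1}{-7574} = - \frac{1}{7574}$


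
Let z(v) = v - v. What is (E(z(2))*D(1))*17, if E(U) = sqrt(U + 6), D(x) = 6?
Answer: 102*sqrt(6) ≈ 249.85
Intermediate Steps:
z(v) = 0
E(U) = sqrt(6 + U)
(E(z(2))*D(1))*17 = (sqrt(6 + 0)*6)*17 = (sqrt(6)*6)*17 = (6*sqrt(6))*17 = 102*sqrt(6)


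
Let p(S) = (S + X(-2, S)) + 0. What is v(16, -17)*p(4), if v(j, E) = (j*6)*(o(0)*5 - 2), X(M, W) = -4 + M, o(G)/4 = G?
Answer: 384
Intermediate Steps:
o(G) = 4*G
p(S) = -6 + S (p(S) = (S + (-4 - 2)) + 0 = (S - 6) + 0 = (-6 + S) + 0 = -6 + S)
v(j, E) = -12*j (v(j, E) = (j*6)*((4*0)*5 - 2) = (6*j)*(0*5 - 2) = (6*j)*(0 - 2) = (6*j)*(-2) = -12*j)
v(16, -17)*p(4) = (-12*16)*(-6 + 4) = -192*(-2) = 384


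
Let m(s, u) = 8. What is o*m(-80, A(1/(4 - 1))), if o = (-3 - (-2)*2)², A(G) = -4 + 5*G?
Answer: 8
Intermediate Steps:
o = 1 (o = (-3 - 1*(-4))² = (-3 + 4)² = 1² = 1)
o*m(-80, A(1/(4 - 1))) = 1*8 = 8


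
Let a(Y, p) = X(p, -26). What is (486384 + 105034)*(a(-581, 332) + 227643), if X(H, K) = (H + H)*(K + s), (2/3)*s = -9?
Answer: 119120456470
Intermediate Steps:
s = -27/2 (s = (3/2)*(-9) = -27/2 ≈ -13.500)
X(H, K) = 2*H*(-27/2 + K) (X(H, K) = (H + H)*(K - 27/2) = (2*H)*(-27/2 + K) = 2*H*(-27/2 + K))
a(Y, p) = -79*p (a(Y, p) = p*(-27 + 2*(-26)) = p*(-27 - 52) = p*(-79) = -79*p)
(486384 + 105034)*(a(-581, 332) + 227643) = (486384 + 105034)*(-79*332 + 227643) = 591418*(-26228 + 227643) = 591418*201415 = 119120456470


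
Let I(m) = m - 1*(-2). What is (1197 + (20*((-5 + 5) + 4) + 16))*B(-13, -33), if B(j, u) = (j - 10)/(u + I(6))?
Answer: 29739/25 ≈ 1189.6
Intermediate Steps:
I(m) = 2 + m (I(m) = m + 2 = 2 + m)
B(j, u) = (-10 + j)/(8 + u) (B(j, u) = (j - 10)/(u + (2 + 6)) = (-10 + j)/(u + 8) = (-10 + j)/(8 + u))
(1197 + (20*((-5 + 5) + 4) + 16))*B(-13, -33) = (1197 + (20*((-5 + 5) + 4) + 16))*((-10 - 13)/(8 - 33)) = (1197 + (20*(0 + 4) + 16))*(-23/(-25)) = (1197 + (20*4 + 16))*(-1/25*(-23)) = (1197 + (80 + 16))*(23/25) = (1197 + 96)*(23/25) = 1293*(23/25) = 29739/25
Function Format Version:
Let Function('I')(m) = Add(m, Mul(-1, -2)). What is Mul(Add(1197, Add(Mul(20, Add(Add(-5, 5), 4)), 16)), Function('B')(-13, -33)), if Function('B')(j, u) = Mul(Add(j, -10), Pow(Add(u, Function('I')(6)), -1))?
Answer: Rational(29739, 25) ≈ 1189.6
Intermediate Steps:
Function('I')(m) = Add(2, m) (Function('I')(m) = Add(m, 2) = Add(2, m))
Function('B')(j, u) = Mul(Pow(Add(8, u), -1), Add(-10, j)) (Function('B')(j, u) = Mul(Add(j, -10), Pow(Add(u, Add(2, 6)), -1)) = Mul(Add(-10, j), Pow(Add(u, 8), -1)) = Mul(Add(-10, j), Pow(Add(8, u), -1)) = Mul(Pow(Add(8, u), -1), Add(-10, j)))
Mul(Add(1197, Add(Mul(20, Add(Add(-5, 5), 4)), 16)), Function('B')(-13, -33)) = Mul(Add(1197, Add(Mul(20, Add(Add(-5, 5), 4)), 16)), Mul(Pow(Add(8, -33), -1), Add(-10, -13))) = Mul(Add(1197, Add(Mul(20, Add(0, 4)), 16)), Mul(Pow(-25, -1), -23)) = Mul(Add(1197, Add(Mul(20, 4), 16)), Mul(Rational(-1, 25), -23)) = Mul(Add(1197, Add(80, 16)), Rational(23, 25)) = Mul(Add(1197, 96), Rational(23, 25)) = Mul(1293, Rational(23, 25)) = Rational(29739, 25)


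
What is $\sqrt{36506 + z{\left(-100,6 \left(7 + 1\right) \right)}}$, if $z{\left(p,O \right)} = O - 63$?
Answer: $\sqrt{36491} \approx 191.03$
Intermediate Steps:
$z{\left(p,O \right)} = -63 + O$
$\sqrt{36506 + z{\left(-100,6 \left(7 + 1\right) \right)}} = \sqrt{36506 - \left(63 - 6 \left(7 + 1\right)\right)} = \sqrt{36506 + \left(-63 + 6 \cdot 8\right)} = \sqrt{36506 + \left(-63 + 48\right)} = \sqrt{36506 - 15} = \sqrt{36491}$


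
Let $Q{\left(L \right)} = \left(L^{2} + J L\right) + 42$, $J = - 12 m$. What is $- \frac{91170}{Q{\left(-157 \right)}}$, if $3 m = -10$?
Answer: $- \frac{30390}{6137} \approx -4.9519$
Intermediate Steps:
$m = - \frac{10}{3}$ ($m = \frac{1}{3} \left(-10\right) = - \frac{10}{3} \approx -3.3333$)
$J = 40$ ($J = \left(-12\right) \left(- \frac{10}{3}\right) = 40$)
$Q{\left(L \right)} = 42 + L^{2} + 40 L$ ($Q{\left(L \right)} = \left(L^{2} + 40 L\right) + 42 = 42 + L^{2} + 40 L$)
$- \frac{91170}{Q{\left(-157 \right)}} = - \frac{91170}{42 + \left(-157\right)^{2} + 40 \left(-157\right)} = - \frac{91170}{42 + 24649 - 6280} = - \frac{91170}{18411} = \left(-91170\right) \frac{1}{18411} = - \frac{30390}{6137}$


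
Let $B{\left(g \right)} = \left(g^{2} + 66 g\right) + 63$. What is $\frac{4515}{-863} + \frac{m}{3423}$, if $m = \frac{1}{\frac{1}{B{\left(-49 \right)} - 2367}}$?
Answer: $- \frac{18162076}{2954049} \approx -6.1482$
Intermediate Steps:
$B{\left(g \right)} = 63 + g^{2} + 66 g$
$m = -3137$ ($m = \frac{1}{\frac{1}{\left(63 + \left(-49\right)^{2} + 66 \left(-49\right)\right) - 2367}} = \frac{1}{\frac{1}{\left(63 + 2401 - 3234\right) - 2367}} = \frac{1}{\frac{1}{-770 - 2367}} = \frac{1}{\frac{1}{-3137}} = \frac{1}{- \frac{1}{3137}} = -3137$)
$\frac{4515}{-863} + \frac{m}{3423} = \frac{4515}{-863} - \frac{3137}{3423} = 4515 \left(- \frac{1}{863}\right) - \frac{3137}{3423} = - \frac{4515}{863} - \frac{3137}{3423} = - \frac{18162076}{2954049}$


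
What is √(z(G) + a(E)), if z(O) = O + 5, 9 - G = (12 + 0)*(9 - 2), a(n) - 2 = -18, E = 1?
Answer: I*√86 ≈ 9.2736*I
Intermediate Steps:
a(n) = -16 (a(n) = 2 - 18 = -16)
G = -75 (G = 9 - (12 + 0)*(9 - 2) = 9 - 12*7 = 9 - 1*84 = 9 - 84 = -75)
z(O) = 5 + O
√(z(G) + a(E)) = √((5 - 75) - 16) = √(-70 - 16) = √(-86) = I*√86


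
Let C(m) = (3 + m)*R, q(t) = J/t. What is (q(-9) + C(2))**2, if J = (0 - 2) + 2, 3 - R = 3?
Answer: 0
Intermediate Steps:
R = 0 (R = 3 - 1*3 = 3 - 3 = 0)
J = 0 (J = -2 + 2 = 0)
q(t) = 0 (q(t) = 0/t = 0)
C(m) = 0 (C(m) = (3 + m)*0 = 0)
(q(-9) + C(2))**2 = (0 + 0)**2 = 0**2 = 0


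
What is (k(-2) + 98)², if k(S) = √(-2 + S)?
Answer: 9600 + 392*I ≈ 9600.0 + 392.0*I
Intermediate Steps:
(k(-2) + 98)² = (√(-2 - 2) + 98)² = (√(-4) + 98)² = (2*I + 98)² = (98 + 2*I)²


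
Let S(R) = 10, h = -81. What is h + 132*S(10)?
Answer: 1239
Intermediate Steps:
h + 132*S(10) = -81 + 132*10 = -81 + 1320 = 1239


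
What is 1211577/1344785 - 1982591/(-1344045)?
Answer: 171782905876/72298062213 ≈ 2.3760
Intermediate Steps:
1211577/1344785 - 1982591/(-1344045) = 1211577*(1/1344785) - 1982591*(-1/1344045) = 1211577/1344785 + 1982591/1344045 = 171782905876/72298062213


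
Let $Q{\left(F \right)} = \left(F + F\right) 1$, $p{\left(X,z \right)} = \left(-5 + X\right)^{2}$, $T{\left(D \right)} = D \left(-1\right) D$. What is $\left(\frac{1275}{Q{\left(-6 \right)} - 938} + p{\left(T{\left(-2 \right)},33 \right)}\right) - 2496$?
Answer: $- \frac{91821}{38} \approx -2416.3$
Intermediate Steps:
$T{\left(D \right)} = - D^{2}$ ($T{\left(D \right)} = - D D = - D^{2}$)
$Q{\left(F \right)} = 2 F$ ($Q{\left(F \right)} = 2 F 1 = 2 F$)
$\left(\frac{1275}{Q{\left(-6 \right)} - 938} + p{\left(T{\left(-2 \right)},33 \right)}\right) - 2496 = \left(\frac{1275}{2 \left(-6\right) - 938} + \left(-5 - \left(-2\right)^{2}\right)^{2}\right) - 2496 = \left(\frac{1275}{-12 - 938} + \left(-5 - 4\right)^{2}\right) - 2496 = \left(\frac{1275}{-950} + \left(-5 - 4\right)^{2}\right) - 2496 = \left(1275 \left(- \frac{1}{950}\right) + \left(-9\right)^{2}\right) - 2496 = \left(- \frac{51}{38} + 81\right) - 2496 = \frac{3027}{38} - 2496 = - \frac{91821}{38}$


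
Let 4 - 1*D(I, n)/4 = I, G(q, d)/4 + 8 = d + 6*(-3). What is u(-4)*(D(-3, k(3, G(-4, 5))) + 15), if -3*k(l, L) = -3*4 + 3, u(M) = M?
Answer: -172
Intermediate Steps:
G(q, d) = -104 + 4*d (G(q, d) = -32 + 4*(d + 6*(-3)) = -32 + 4*(d - 18) = -32 + 4*(-18 + d) = -32 + (-72 + 4*d) = -104 + 4*d)
k(l, L) = 3 (k(l, L) = -(-3*4 + 3)/3 = -(-12 + 3)/3 = -⅓*(-9) = 3)
D(I, n) = 16 - 4*I
u(-4)*(D(-3, k(3, G(-4, 5))) + 15) = -4*((16 - 4*(-3)) + 15) = -4*((16 + 12) + 15) = -4*(28 + 15) = -4*43 = -172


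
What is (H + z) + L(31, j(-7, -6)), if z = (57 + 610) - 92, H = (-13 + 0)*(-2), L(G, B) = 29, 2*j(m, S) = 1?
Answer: 630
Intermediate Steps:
j(m, S) = ½ (j(m, S) = (½)*1 = ½)
H = 26 (H = -13*(-2) = 26)
z = 575 (z = 667 - 92 = 575)
(H + z) + L(31, j(-7, -6)) = (26 + 575) + 29 = 601 + 29 = 630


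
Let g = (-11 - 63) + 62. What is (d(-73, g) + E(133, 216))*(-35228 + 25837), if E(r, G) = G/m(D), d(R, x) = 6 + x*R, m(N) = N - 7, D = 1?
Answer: -7944786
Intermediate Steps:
m(N) = -7 + N
g = -12 (g = -74 + 62 = -12)
d(R, x) = 6 + R*x
E(r, G) = -G/6 (E(r, G) = G/(-7 + 1) = G/(-6) = G*(-⅙) = -G/6)
(d(-73, g) + E(133, 216))*(-35228 + 25837) = ((6 - 73*(-12)) - ⅙*216)*(-35228 + 25837) = ((6 + 876) - 36)*(-9391) = (882 - 36)*(-9391) = 846*(-9391) = -7944786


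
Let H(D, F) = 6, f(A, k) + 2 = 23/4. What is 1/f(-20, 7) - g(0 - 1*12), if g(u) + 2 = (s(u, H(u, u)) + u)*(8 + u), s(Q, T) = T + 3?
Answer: -146/15 ≈ -9.7333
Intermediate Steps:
f(A, k) = 15/4 (f(A, k) = -2 + 23/4 = 15/4)
s(Q, T) = 3 + T
g(u) = -2 + (8 + u)*(9 + u) (g(u) = -2 + ((3 + 6) + u)*(8 + u) = -2 + (9 + u)*(8 + u) = -2 + (8 + u)*(9 + u))
1/f(-20, 7) - g(0 - 1*12) = 1/(15/4) - (70 + (0 - 1*12)² + 17*(0 - 1*12)) = 4/15 - (70 + (0 - 12)² + 17*(0 - 12)) = 4/15 - (70 + (-12)² + 17*(-12)) = 4/15 - (70 + 144 - 204) = 4/15 - 1*10 = 4/15 - 10 = -146/15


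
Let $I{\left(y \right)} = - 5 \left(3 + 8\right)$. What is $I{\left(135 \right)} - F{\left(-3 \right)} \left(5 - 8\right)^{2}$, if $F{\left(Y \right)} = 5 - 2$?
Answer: $-82$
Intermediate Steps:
$I{\left(y \right)} = -55$ ($I{\left(y \right)} = \left(-5\right) 11 = -55$)
$F{\left(Y \right)} = 3$
$I{\left(135 \right)} - F{\left(-3 \right)} \left(5 - 8\right)^{2} = -55 - 3 \left(5 - 8\right)^{2} = -55 - 3 \left(-3\right)^{2} = -55 - 3 \cdot 9 = -55 - 27 = -82$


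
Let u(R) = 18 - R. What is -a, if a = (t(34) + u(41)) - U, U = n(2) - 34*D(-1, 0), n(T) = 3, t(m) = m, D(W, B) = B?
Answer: -8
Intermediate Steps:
U = 3 (U = 3 - 34*0 = 3 + 0 = 3)
a = 8 (a = (34 + (18 - 1*41)) - 1*3 = (34 + (18 - 41)) - 3 = (34 - 23) - 3 = 11 - 3 = 8)
-a = -1*8 = -8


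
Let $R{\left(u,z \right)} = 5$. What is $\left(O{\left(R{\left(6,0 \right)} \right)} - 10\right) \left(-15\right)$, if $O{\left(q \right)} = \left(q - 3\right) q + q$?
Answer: $-75$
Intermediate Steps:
$O{\left(q \right)} = q + q \left(-3 + q\right)$ ($O{\left(q \right)} = \left(-3 + q\right) q + q = q \left(-3 + q\right) + q = q + q \left(-3 + q\right)$)
$\left(O{\left(R{\left(6,0 \right)} \right)} - 10\right) \left(-15\right) = \left(5 \left(-2 + 5\right) - 10\right) \left(-15\right) = \left(5 \cdot 3 - 10\right) \left(-15\right) = \left(15 - 10\right) \left(-15\right) = 5 \left(-15\right) = -75$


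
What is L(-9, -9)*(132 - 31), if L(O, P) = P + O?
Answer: -1818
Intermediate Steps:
L(O, P) = O + P
L(-9, -9)*(132 - 31) = (-9 - 9)*(132 - 31) = -18*101 = -1818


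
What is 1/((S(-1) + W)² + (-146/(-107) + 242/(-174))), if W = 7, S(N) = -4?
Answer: 9309/83536 ≈ 0.11144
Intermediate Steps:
1/((S(-1) + W)² + (-146/(-107) + 242/(-174))) = 1/((-4 + 7)² + (-146/(-107) + 242/(-174))) = 1/(3² + (-146*(-1/107) + 242*(-1/174))) = 1/(9 + (146/107 - 121/87)) = 1/(9 - 245/9309) = 1/(83536/9309) = 9309/83536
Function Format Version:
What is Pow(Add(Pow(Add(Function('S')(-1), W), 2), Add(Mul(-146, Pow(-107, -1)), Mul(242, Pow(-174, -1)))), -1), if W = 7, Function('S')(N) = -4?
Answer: Rational(9309, 83536) ≈ 0.11144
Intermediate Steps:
Pow(Add(Pow(Add(Function('S')(-1), W), 2), Add(Mul(-146, Pow(-107, -1)), Mul(242, Pow(-174, -1)))), -1) = Pow(Add(Pow(Add(-4, 7), 2), Add(Mul(-146, Pow(-107, -1)), Mul(242, Pow(-174, -1)))), -1) = Pow(Add(Pow(3, 2), Add(Mul(-146, Rational(-1, 107)), Mul(242, Rational(-1, 174)))), -1) = Pow(Add(9, Add(Rational(146, 107), Rational(-121, 87))), -1) = Pow(Add(9, Rational(-245, 9309)), -1) = Pow(Rational(83536, 9309), -1) = Rational(9309, 83536)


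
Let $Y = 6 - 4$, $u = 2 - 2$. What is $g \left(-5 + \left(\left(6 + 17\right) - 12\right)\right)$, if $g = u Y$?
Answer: $0$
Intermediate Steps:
$u = 0$ ($u = 2 - 2 = 0$)
$Y = 2$
$g = 0$ ($g = 0 \cdot 2 = 0$)
$g \left(-5 + \left(\left(6 + 17\right) - 12\right)\right) = 0 \left(-5 + \left(\left(6 + 17\right) - 12\right)\right) = 0 \left(-5 + \left(23 - 12\right)\right) = 0 \left(-5 + 11\right) = 0 \cdot 6 = 0$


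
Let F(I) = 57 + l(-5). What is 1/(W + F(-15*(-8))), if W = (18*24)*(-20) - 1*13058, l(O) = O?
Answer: -1/21646 ≈ -4.6198e-5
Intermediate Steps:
W = -21698 (W = 432*(-20) - 13058 = -8640 - 13058 = -21698)
F(I) = 52 (F(I) = 57 - 5 = 52)
1/(W + F(-15*(-8))) = 1/(-21698 + 52) = 1/(-21646) = -1/21646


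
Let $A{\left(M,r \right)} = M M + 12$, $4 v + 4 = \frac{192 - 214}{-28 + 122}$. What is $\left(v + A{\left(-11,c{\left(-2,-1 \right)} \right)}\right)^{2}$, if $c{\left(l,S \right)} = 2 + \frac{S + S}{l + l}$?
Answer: $\frac{615288025}{35344} \approx 17409.0$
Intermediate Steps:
$v = - \frac{199}{188}$ ($v = -1 + \frac{\left(192 - 214\right) \frac{1}{-28 + 122}}{4} = -1 + \frac{\left(-22\right) \frac{1}{94}}{4} = -1 + \frac{1}{4} \left(- \frac{11}{47}\right) = -1 - \frac{11}{188} = - \frac{199}{188} \approx -1.0585$)
$c{\left(l,S \right)} = 2 + \frac{S}{l}$ ($c{\left(l,S \right)} = 2 + \frac{2 S}{2 l} = 2 + 2 S \frac{1}{2 l} = 2 + \frac{S}{l}$)
$A{\left(M,r \right)} = 12 + M^{2}$ ($A{\left(M,r \right)} = M^{2} + 12 = 12 + M^{2}$)
$\left(v + A{\left(-11,c{\left(-2,-1 \right)} \right)}\right)^{2} = \left(- \frac{199}{188} + \left(12 + \left(-11\right)^{2}\right)\right)^{2} = \left(- \frac{199}{188} + \left(12 + 121\right)\right)^{2} = \left(- \frac{199}{188} + 133\right)^{2} = \left(\frac{24805}{188}\right)^{2} = \frac{615288025}{35344}$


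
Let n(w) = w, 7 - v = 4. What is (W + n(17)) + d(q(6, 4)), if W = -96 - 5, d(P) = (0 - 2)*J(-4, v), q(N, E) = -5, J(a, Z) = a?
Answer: -76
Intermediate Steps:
v = 3 (v = 7 - 1*4 = 7 - 4 = 3)
d(P) = 8 (d(P) = (0 - 2)*(-4) = -2*(-4) = 8)
W = -101
(W + n(17)) + d(q(6, 4)) = (-101 + 17) + 8 = -84 + 8 = -76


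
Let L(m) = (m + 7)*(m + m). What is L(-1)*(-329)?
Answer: 3948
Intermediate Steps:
L(m) = 2*m*(7 + m) (L(m) = (7 + m)*(2*m) = 2*m*(7 + m))
L(-1)*(-329) = (2*(-1)*(7 - 1))*(-329) = (2*(-1)*6)*(-329) = -12*(-329) = 3948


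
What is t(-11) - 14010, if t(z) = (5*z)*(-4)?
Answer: -13790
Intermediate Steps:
t(z) = -20*z
t(-11) - 14010 = -20*(-11) - 14010 = 220 - 14010 = -13790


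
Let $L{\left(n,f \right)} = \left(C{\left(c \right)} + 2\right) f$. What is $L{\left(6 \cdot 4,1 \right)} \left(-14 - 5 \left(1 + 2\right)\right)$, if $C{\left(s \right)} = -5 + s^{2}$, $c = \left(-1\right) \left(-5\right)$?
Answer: $-638$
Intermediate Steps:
$c = 5$
$L{\left(n,f \right)} = 22 f$ ($L{\left(n,f \right)} = \left(\left(-5 + 5^{2}\right) + 2\right) f = \left(\left(-5 + 25\right) + 2\right) f = \left(20 + 2\right) f = 22 f$)
$L{\left(6 \cdot 4,1 \right)} \left(-14 - 5 \left(1 + 2\right)\right) = 22 \cdot 1 \left(-14 - 5 \left(1 + 2\right)\right) = 22 \left(-14 - 15\right) = 22 \left(-29\right) = -638$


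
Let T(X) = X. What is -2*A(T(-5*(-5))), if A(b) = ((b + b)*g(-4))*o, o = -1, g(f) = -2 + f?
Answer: -600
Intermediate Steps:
A(b) = 12*b (A(b) = ((b + b)*(-2 - 4))*(-1) = ((2*b)*(-6))*(-1) = -12*b*(-1) = 12*b)
-2*A(T(-5*(-5))) = -24*(-5*(-5)) = -24*25 = -2*300 = -600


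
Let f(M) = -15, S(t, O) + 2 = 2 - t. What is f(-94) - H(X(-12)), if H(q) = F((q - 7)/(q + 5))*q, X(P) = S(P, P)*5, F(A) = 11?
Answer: -675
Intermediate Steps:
S(t, O) = -t (S(t, O) = -2 + (2 - t) = -t)
X(P) = -5*P (X(P) = -P*5 = -5*P)
H(q) = 11*q
f(-94) - H(X(-12)) = -15 - 11*(-5*(-12)) = -15 - 11*60 = -15 - 1*660 = -15 - 660 = -675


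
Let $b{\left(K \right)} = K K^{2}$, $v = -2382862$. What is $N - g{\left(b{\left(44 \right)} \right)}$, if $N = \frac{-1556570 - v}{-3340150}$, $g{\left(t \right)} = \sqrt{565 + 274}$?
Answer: $- \frac{413146}{1670075} - \sqrt{839} \approx -29.213$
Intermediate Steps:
$b{\left(K \right)} = K^{3}$
$g{\left(t \right)} = \sqrt{839}$
$N = - \frac{413146}{1670075}$ ($N = \frac{-1556570 - -2382862}{-3340150} = \left(-1556570 + 2382862\right) \left(- \frac{1}{3340150}\right) = 826292 \left(- \frac{1}{3340150}\right) = - \frac{413146}{1670075} \approx -0.24738$)
$N - g{\left(b{\left(44 \right)} \right)} = - \frac{413146}{1670075} - \sqrt{839}$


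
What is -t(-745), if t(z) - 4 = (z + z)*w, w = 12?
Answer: 17876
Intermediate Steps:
t(z) = 4 + 24*z (t(z) = 4 + (z + z)*12 = 4 + (2*z)*12 = 4 + 24*z)
-t(-745) = -(4 + 24*(-745)) = -(4 - 17880) = -1*(-17876) = 17876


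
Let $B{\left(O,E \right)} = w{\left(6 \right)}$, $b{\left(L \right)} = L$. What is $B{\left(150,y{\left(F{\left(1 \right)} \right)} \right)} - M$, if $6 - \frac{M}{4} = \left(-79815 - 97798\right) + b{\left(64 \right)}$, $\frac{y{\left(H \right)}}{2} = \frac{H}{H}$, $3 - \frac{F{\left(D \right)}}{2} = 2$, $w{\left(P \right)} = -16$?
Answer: $-710236$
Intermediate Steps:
$F{\left(D \right)} = 2$ ($F{\left(D \right)} = 6 - 4 = 2$)
$y{\left(H \right)} = 2$ ($y{\left(H \right)} = 2 \frac{H}{H} = 2 \cdot 1 = 2$)
$B{\left(O,E \right)} = -16$
$M = 710220$ ($M = 24 - 4 \left(\left(-79815 - 97798\right) + 64\right) = 24 - 4 \left(-177613 + 64\right) = 24 - -710196 = 24 + 710196 = 710220$)
$B{\left(150,y{\left(F{\left(1 \right)} \right)} \right)} - M = -16 - 710220 = -710236$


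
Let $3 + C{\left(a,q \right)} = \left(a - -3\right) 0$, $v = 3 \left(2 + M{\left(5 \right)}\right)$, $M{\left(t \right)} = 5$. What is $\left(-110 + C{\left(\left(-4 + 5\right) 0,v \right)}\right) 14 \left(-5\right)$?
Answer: $7910$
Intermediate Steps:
$v = 21$ ($v = 3 \left(2 + 5\right) = 3 \cdot 7 = 21$)
$C{\left(a,q \right)} = -3$ ($C{\left(a,q \right)} = -3 + \left(a - -3\right) 0 = -3 + \left(a + 3\right) 0 = -3 + \left(3 + a\right) 0 = -3 + 0 = -3$)
$\left(-110 + C{\left(\left(-4 + 5\right) 0,v \right)}\right) 14 \left(-5\right) = \left(-110 - 3\right) 14 \left(-5\right) = \left(-113\right) \left(-70\right) = 7910$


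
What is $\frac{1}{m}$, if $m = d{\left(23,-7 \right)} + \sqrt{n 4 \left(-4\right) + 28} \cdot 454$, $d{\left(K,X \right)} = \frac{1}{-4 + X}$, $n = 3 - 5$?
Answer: $\frac{11}{1496402159} + \frac{109868 \sqrt{15}}{1496402159} \approx 0.00028437$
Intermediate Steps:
$n = -2$
$m = - \frac{1}{11} + 908 \sqrt{15}$ ($m = \frac{1}{-4 - 7} + \sqrt{\left(-2\right) 4 \left(-4\right) + 28} \cdot 454 = \frac{1}{-11} + \sqrt{\left(-8\right) \left(-4\right) + 28} \cdot 454 = - \frac{1}{11} + \sqrt{32 + 28} \cdot 454 = - \frac{1}{11} + \sqrt{60} \cdot 454 = - \frac{1}{11} + 2 \sqrt{15} \cdot 454 = - \frac{1}{11} + 908 \sqrt{15} \approx 3516.6$)
$\frac{1}{m} = \frac{1}{- \frac{1}{11} + 908 \sqrt{15}}$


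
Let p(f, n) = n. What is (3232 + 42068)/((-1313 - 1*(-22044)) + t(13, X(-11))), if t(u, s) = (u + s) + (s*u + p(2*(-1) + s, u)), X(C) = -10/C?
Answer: 498300/228467 ≈ 2.1811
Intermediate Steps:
t(u, s) = s + 2*u + s*u (t(u, s) = (u + s) + (s*u + u) = (s + u) + (u + s*u) = s + 2*u + s*u)
(3232 + 42068)/((-1313 - 1*(-22044)) + t(13, X(-11))) = (3232 + 42068)/((-1313 - 1*(-22044)) + (-10/(-11) + 2*13 - 10/(-11)*13)) = 45300/((-1313 + 22044) + (-10*(-1/11) + 26 - 10*(-1/11)*13)) = 45300/(20731 + (10/11 + 26 + (10/11)*13)) = 45300/(20731 + (10/11 + 26 + 130/11)) = 45300/(20731 + 426/11) = 45300/(228467/11) = 45300*(11/228467) = 498300/228467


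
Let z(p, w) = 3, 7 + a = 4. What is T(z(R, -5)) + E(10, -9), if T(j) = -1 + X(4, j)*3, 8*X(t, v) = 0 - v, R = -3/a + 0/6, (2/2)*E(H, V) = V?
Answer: -89/8 ≈ -11.125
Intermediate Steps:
a = -3 (a = -7 + 4 = -3)
E(H, V) = V
R = 1 (R = -3/(-3) + 0/6 = -3*(-1/3) + 0*(1/6) = 1 + 0 = 1)
X(t, v) = -v/8 (X(t, v) = (0 - v)/8 = (-v)/8 = -v/8)
T(j) = -1 - 3*j/8 (T(j) = -1 - j/8*3 = -1 - 3*j/8)
T(z(R, -5)) + E(10, -9) = (-1 - 3/8*3) - 9 = (-1 - 9/8) - 9 = -17/8 - 9 = -89/8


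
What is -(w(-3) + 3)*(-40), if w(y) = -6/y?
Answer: 200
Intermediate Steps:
-(w(-3) + 3)*(-40) = -(-6/(-3) + 3)*(-40) = -(-6*(-⅓) + 3)*(-40) = -(2 + 3)*(-40) = -5*(-40) = -1*(-200) = 200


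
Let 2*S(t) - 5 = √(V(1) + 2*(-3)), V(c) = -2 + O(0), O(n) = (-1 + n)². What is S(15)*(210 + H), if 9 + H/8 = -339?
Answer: -6435 - 1287*I*√7 ≈ -6435.0 - 3405.1*I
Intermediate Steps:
H = -2784 (H = -72 + 8*(-339) = -72 - 2712 = -2784)
V(c) = -1 (V(c) = -2 + (-1 + 0)² = -2 + (-1)² = -2 + 1 = -1)
S(t) = 5/2 + I*√7/2 (S(t) = 5/2 + √(-1 + 2*(-3))/2 = 5/2 + √(-1 - 6)/2 = 5/2 + √(-7)/2 = 5/2 + (I*√7)/2 = 5/2 + I*√7/2)
S(15)*(210 + H) = (5/2 + I*√7/2)*(210 - 2784) = (5/2 + I*√7/2)*(-2574) = -6435 - 1287*I*√7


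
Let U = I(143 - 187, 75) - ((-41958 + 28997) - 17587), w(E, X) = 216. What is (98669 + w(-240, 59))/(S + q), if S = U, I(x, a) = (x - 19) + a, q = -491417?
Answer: -98885/460857 ≈ -0.21457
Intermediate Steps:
I(x, a) = -19 + a + x (I(x, a) = (-19 + x) + a = -19 + a + x)
U = 30560 (U = (-19 + 75 + (143 - 187)) - ((-41958 + 28997) - 17587) = (-19 + 75 - 44) - (-12961 - 17587) = 12 - 1*(-30548) = 12 + 30548 = 30560)
S = 30560
(98669 + w(-240, 59))/(S + q) = (98669 + 216)/(30560 - 491417) = 98885/(-460857) = 98885*(-1/460857) = -98885/460857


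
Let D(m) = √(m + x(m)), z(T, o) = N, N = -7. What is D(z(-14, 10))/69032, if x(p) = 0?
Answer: I*√7/69032 ≈ 3.8326e-5*I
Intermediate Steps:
z(T, o) = -7
D(m) = √m (D(m) = √(m + 0) = √m)
D(z(-14, 10))/69032 = √(-7)/69032 = (I*√7)*(1/69032) = I*√7/69032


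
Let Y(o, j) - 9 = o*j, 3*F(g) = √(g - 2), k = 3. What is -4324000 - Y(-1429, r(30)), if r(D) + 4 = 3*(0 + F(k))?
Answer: -4328296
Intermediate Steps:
F(g) = √(-2 + g)/3 (F(g) = √(g - 2)/3 = √(-2 + g)/3)
r(D) = -3 (r(D) = -4 + 3*(0 + √(-2 + 3)/3) = -4 + 3*(0 + √1/3) = -4 + 3*(0 + (⅓)*1) = -4 + 3*(0 + ⅓) = -4 + 3*(⅓) = -4 + 1 = -3)
Y(o, j) = 9 + j*o (Y(o, j) = 9 + o*j = 9 + j*o)
-4324000 - Y(-1429, r(30)) = -4324000 - (9 - 3*(-1429)) = -4324000 - (9 + 4287) = -4324000 - 1*4296 = -4324000 - 4296 = -4328296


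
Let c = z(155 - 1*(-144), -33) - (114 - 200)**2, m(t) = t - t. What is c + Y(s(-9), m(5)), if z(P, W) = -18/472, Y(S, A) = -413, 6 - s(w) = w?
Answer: -1842933/236 ≈ -7809.0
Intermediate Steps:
m(t) = 0
s(w) = 6 - w
z(P, W) = -9/236 (z(P, W) = -18*1/472 = -9/236)
c = -1745465/236 (c = -9/236 - (114 - 200)**2 = -9/236 - 1*(-86)**2 = -9/236 - 1*7396 = -9/236 - 7396 = -1745465/236 ≈ -7396.0)
c + Y(s(-9), m(5)) = -1745465/236 - 413 = -1842933/236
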